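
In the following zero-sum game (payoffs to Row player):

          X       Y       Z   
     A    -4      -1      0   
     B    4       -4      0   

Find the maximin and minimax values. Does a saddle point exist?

Maximin = -4, Minimax = -1, Saddle: False

Work:
Row minimums: [-4, -4] → maximin = -4
Column maximums: [4, -1, 0] → minimax = -1
No saddle point (maximin ≠ minimax). Mixed strategy needed.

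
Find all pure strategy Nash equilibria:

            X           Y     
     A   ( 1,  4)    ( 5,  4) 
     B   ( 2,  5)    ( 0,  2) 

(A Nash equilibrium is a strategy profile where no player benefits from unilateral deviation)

Nash equilibrium: (A, Y), (B, X)

Work:
Best responses:
  P1 vs X: payoffs [1, 2] → best response B (payoff 2)
  P1 vs Y: payoffs [5, 0] → best response A (payoff 5)
  P2 vs A: payoffs [4, 4] → best response X/Y (payoff 4)
  P2 vs B: payoffs [5, 2] → best response X (payoff 5)
Mutual best responses: (A,Y), (B,X) → Nash equilibria.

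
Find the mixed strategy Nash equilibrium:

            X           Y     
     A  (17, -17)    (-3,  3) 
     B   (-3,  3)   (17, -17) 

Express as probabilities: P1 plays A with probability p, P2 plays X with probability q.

p = 0.5, q = 0.5

Work:
Find probabilities that make opponent indifferent:
P2 chooses q to make P1 indifferent between A and B
P1 chooses p to make P2 indifferent between X and Y
Mixed NE: P1 plays (A: 0.5, B: 0.5), P2 plays (X: 0.5, Y: 0.5)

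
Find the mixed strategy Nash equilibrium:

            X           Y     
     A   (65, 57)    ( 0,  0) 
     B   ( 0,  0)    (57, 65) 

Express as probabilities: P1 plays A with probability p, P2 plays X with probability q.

p = 0.5328, q = 0.4672

Work:
Find probabilities that make opponent indifferent:
P2 chooses q to make P1 indifferent between A and B
P1 chooses p to make P2 indifferent between X and Y
Mixed NE: P1 plays (A: 0.5328, B: 0.4672), P2 plays (X: 0.4672, Y: 0.5328)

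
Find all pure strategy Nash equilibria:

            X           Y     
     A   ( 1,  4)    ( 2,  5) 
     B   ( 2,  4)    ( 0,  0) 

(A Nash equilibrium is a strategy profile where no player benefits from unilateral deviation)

Nash equilibrium: (A, Y), (B, X)

Work:
Best responses:
  P1 vs X: payoffs [1, 2] → best response B (payoff 2)
  P1 vs Y: payoffs [2, 0] → best response A (payoff 2)
  P2 vs A: payoffs [4, 5] → best response Y (payoff 5)
  P2 vs B: payoffs [4, 0] → best response X (payoff 4)
Mutual best responses: (A,Y), (B,X) → Nash equilibria.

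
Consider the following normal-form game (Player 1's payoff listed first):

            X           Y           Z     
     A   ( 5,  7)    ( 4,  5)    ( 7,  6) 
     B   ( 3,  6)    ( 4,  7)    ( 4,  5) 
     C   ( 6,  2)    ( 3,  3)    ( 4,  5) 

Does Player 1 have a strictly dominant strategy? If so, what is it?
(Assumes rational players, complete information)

No strictly dominant strategy exists for Player 1

Work:
A strategy strictly dominates another if it gives a strictly higher payoff against every opponent action. Compare each pair of P1's strategies column-by-column:
  A vs B: [5 vs 3, 4 vs 4, 7 vs 4] → A does not strictly dominate B (column Y: 4 ≤ 4)
  A vs C: [5 vs 6, 4 vs 3, 7 vs 4] → A does not strictly dominate C (column X: 5 ≤ 6)
  B vs A: [3 vs 5, 4 vs 4, 4 vs 7] → B does not strictly dominate A (column X: 3 ≤ 5)
  B vs C: [3 vs 6, 4 vs 3, 4 vs 4] → B does not strictly dominate C (column X: 3 ≤ 6)
  C vs A: [6 vs 5, 3 vs 4, 4 vs 7] → C does not strictly dominate A (column Y: 3 ≤ 4)
  C vs B: [6 vs 3, 3 vs 4, 4 vs 4] → C does not strictly dominate B (column Y: 3 ≤ 4)
No single strategy strictly dominates all others → no strictly dominant strategy.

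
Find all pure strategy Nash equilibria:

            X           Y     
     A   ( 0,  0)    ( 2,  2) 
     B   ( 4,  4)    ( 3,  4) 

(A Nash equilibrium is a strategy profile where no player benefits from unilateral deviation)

Nash equilibrium: (B, X), (B, Y)

Work:
Best responses:
  P1 vs X: payoffs [0, 4] → best response B (payoff 4)
  P1 vs Y: payoffs [2, 3] → best response B (payoff 3)
  P2 vs A: payoffs [0, 2] → best response Y (payoff 2)
  P2 vs B: payoffs [4, 4] → best response X/Y (payoff 4)
Mutual best responses: (B,X), (B,Y) → Nash equilibria.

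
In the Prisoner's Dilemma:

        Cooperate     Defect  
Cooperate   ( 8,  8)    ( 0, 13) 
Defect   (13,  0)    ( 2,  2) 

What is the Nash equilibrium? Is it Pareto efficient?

(Defect, Defect) is NE; not Pareto efficient

Work:
Defect dominates Cooperate for both players:
If P2 cooperates: Defect (13) > Cooperate (8)
If P2 defects: Defect (2) > Cooperate (0)
NE: (Defect, Defect) with payoff (2, 2)
But (Cooperate, Cooperate) = (8, 8) Pareto dominates (2, 2)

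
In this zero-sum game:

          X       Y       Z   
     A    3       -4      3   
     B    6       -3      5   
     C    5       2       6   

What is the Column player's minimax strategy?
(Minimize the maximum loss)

Column should play Y, value = 2

Work:
Column player minimizes Row's maximum payoff:
Column X: max payoff to Row = 6
Column Y: max payoff to Row = 2
Column Z: max payoff to Row = 6
Minimum is 2, achieved by column Y.
Minimax strategy: Y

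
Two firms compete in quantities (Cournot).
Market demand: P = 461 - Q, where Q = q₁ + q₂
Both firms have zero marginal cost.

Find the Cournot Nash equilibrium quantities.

q₁* = q₂* = 153.67; P* = 153.67

Work:
Profit: π_i = P·q_i = (a - q_i - q_j)·q_i
FOC: ∂π_i/∂q_i = a - 2q_i - q_j = 0
Reaction function: q_i = (461 - q_j)/2
Symmetry: q* = 461/3 = 153.67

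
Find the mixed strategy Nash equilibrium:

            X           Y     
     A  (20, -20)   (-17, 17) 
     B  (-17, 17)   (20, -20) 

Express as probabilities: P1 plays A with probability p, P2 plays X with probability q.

p = 0.5, q = 0.5

Work:
Find probabilities that make opponent indifferent:
P2 chooses q to make P1 indifferent between A and B
P1 chooses p to make P2 indifferent between X and Y
Mixed NE: P1 plays (A: 0.5, B: 0.5), P2 plays (X: 0.5, Y: 0.5)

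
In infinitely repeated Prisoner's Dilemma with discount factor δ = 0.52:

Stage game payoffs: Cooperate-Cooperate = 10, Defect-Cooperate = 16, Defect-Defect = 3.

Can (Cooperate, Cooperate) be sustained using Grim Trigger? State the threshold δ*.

δ* = 0.4615; since δ = 0.52 ≥ 0.4615, cooperation can be sustained

Work:
For Grim Trigger:
Cooperate forever: 10/(1-δ)
Defect then punished: 16 + 3·δ/(1-δ)
Need: 10/(1-δ) ≥ 16 + 3·δ/(1-δ)
Solving: δ ≥ (T-R)/(T-P) = (16-10)/(16-3) = 0.4615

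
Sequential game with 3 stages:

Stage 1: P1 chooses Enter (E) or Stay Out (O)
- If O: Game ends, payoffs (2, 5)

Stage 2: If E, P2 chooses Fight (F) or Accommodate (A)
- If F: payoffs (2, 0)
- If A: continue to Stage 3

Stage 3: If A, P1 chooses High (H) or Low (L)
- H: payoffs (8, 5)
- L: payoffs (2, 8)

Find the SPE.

SPE: (E, A, H); Outcome (8, 5)

Work:
Stage 3: P1 chooses H (8 vs 2)
Stage 2: P2: F->0, A->5 (anticipating H). Choose A
Stage 1: P1: O->2, E->8 (anticipating A, H). Choose E
SPE path: E -> A -> H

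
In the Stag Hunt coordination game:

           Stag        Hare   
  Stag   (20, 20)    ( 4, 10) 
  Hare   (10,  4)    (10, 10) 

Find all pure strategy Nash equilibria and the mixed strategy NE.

Pure NE: (Stag, Stag) and (Hare, Hare); Mixed NE: p = 0.375, q = 0.375

Work:
Check pure NE:
(Stag, Stag): (20, 20) - no unilateral deviation beneficial
(Hare, Hare): (10, 10) - no unilateral deviation beneficial
Mixed NE: P1 plays Stag with p = 0.375, P2 plays Stag with q = 0.375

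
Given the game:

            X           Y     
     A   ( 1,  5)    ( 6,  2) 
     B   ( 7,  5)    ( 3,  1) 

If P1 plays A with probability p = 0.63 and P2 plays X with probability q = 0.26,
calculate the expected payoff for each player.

E[P1] = 4.4558, E[P2] = 2.5062

Work:
E[P1] = p·q·π₁(A,X) + p·(1-q)·π₁(A,Y) + (1-p)·q·π₁(B,X) + (1-p)·(1-q)·π₁(B,Y)
= 0.63·0.26·1 + 0.63·0.74·6 + 0.37·0.26·7 + 0.37·0.74·3
= 4.4558

E[P2] = 2.5062 (similar calculation)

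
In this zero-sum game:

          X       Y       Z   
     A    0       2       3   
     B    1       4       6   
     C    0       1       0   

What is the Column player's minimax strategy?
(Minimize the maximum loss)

Column should play X, value = 1

Work:
Column player minimizes Row's maximum payoff:
Column X: max payoff to Row = 1
Column Y: max payoff to Row = 4
Column Z: max payoff to Row = 6
Minimum is 1, achieved by column X.
Minimax strategy: X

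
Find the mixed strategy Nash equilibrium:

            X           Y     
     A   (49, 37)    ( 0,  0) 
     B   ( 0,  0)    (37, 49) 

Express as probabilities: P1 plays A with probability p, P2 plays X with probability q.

p = 0.5698, q = 0.4302

Work:
Find probabilities that make opponent indifferent:
P2 chooses q to make P1 indifferent between A and B
P1 chooses p to make P2 indifferent between X and Y
Mixed NE: P1 plays (A: 0.5698, B: 0.4302), P2 plays (X: 0.4302, Y: 0.5698)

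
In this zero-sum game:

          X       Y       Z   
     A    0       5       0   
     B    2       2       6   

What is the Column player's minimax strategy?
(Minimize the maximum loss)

Column should play X, value = 2

Work:
Column player minimizes Row's maximum payoff:
Column X: max payoff to Row = 2
Column Y: max payoff to Row = 5
Column Z: max payoff to Row = 6
Minimum is 2, achieved by column X.
Minimax strategy: X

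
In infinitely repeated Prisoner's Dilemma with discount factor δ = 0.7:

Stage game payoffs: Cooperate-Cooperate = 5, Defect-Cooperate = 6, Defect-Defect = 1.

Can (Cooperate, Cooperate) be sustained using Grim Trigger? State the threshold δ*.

δ* = 0.2; since δ = 0.7 ≥ 0.2, cooperation can be sustained

Work:
For Grim Trigger:
Cooperate forever: 5/(1-δ)
Defect then punished: 6 + 1·δ/(1-δ)
Need: 5/(1-δ) ≥ 6 + 1·δ/(1-δ)
Solving: δ ≥ (T-R)/(T-P) = (6-5)/(6-1) = 0.2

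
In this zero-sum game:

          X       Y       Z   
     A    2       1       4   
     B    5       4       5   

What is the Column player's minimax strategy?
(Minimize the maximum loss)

Column should play Y, value = 4

Work:
Column player minimizes Row's maximum payoff:
Column X: max payoff to Row = 5
Column Y: max payoff to Row = 4
Column Z: max payoff to Row = 5
Minimum is 4, achieved by column Y.
Minimax strategy: Y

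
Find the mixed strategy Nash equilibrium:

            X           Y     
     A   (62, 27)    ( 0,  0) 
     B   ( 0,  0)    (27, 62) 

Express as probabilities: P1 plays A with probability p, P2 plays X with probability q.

p = 0.6966, q = 0.3034

Work:
Find probabilities that make opponent indifferent:
P2 chooses q to make P1 indifferent between A and B
P1 chooses p to make P2 indifferent between X and Y
Mixed NE: P1 plays (A: 0.6966, B: 0.3034), P2 plays (X: 0.3034, Y: 0.6966)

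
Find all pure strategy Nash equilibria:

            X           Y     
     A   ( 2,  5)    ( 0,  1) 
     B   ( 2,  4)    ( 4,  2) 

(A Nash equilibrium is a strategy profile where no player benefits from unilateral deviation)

Nash equilibrium: (A, X), (B, X)

Work:
Best responses:
  P1 vs X: payoffs [2, 2] → best response A/B (payoff 2)
  P1 vs Y: payoffs [0, 4] → best response B (payoff 4)
  P2 vs A: payoffs [5, 1] → best response X (payoff 5)
  P2 vs B: payoffs [4, 2] → best response X (payoff 4)
Mutual best responses: (A,X), (B,X) → Nash equilibria.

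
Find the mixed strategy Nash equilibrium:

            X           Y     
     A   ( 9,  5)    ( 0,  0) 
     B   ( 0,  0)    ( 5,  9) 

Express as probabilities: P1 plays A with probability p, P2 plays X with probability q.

p = 0.6429, q = 0.3571

Work:
Find probabilities that make opponent indifferent:
P2 chooses q to make P1 indifferent between A and B
P1 chooses p to make P2 indifferent between X and Y
Mixed NE: P1 plays (A: 0.6429, B: 0.3571), P2 plays (X: 0.3571, Y: 0.6429)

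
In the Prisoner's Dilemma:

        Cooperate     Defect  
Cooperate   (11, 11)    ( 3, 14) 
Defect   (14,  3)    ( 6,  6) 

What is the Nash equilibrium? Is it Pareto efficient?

(Defect, Defect) is NE; not Pareto efficient

Work:
Defect dominates Cooperate for both players:
If P2 cooperates: Defect (14) > Cooperate (11)
If P2 defects: Defect (6) > Cooperate (3)
NE: (Defect, Defect) with payoff (6, 6)
But (Cooperate, Cooperate) = (11, 11) Pareto dominates (6, 6)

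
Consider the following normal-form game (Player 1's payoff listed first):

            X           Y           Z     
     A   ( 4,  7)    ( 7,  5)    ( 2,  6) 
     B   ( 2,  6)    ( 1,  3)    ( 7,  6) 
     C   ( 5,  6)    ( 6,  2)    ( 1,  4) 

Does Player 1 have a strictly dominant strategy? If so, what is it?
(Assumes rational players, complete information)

No strictly dominant strategy exists for Player 1

Work:
A strategy strictly dominates another if it gives a strictly higher payoff against every opponent action. Compare each pair of P1's strategies column-by-column:
  A vs B: [4 vs 2, 7 vs 1, 2 vs 7] → A does not strictly dominate B (column Z: 2 ≤ 7)
  A vs C: [4 vs 5, 7 vs 6, 2 vs 1] → A does not strictly dominate C (column X: 4 ≤ 5)
  B vs A: [2 vs 4, 1 vs 7, 7 vs 2] → B does not strictly dominate A (column X: 2 ≤ 4)
  B vs C: [2 vs 5, 1 vs 6, 7 vs 1] → B does not strictly dominate C (column X: 2 ≤ 5)
  C vs A: [5 vs 4, 6 vs 7, 1 vs 2] → C does not strictly dominate A (column Y: 6 ≤ 7)
  C vs B: [5 vs 2, 6 vs 1, 1 vs 7] → C does not strictly dominate B (column Z: 1 ≤ 7)
No single strategy strictly dominates all others → no strictly dominant strategy.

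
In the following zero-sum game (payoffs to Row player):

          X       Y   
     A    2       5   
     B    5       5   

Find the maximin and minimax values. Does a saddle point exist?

Maximin = 5, Minimax = 5, Saddle: True

Work:
Row minimums: [2, 5] → maximin = 5
Column maximums: [5, 5] → minimax = 5
Saddle point exists! Game value = 5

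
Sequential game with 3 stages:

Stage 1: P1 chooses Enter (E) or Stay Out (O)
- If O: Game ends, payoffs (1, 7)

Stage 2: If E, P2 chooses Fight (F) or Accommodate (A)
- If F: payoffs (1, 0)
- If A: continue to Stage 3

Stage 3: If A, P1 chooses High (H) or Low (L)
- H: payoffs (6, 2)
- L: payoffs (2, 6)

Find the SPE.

SPE: (E, A, H); Outcome (6, 2)

Work:
Stage 3: P1 chooses H (6 vs 2)
Stage 2: P2: F->0, A->2 (anticipating H). Choose A
Stage 1: P1: O->1, E->6 (anticipating A, H). Choose E
SPE path: E -> A -> H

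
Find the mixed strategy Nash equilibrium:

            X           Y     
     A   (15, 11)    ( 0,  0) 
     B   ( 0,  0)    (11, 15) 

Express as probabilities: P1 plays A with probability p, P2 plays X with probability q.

p = 0.5769, q = 0.4231

Work:
Find probabilities that make opponent indifferent:
P2 chooses q to make P1 indifferent between A and B
P1 chooses p to make P2 indifferent between X and Y
Mixed NE: P1 plays (A: 0.5769, B: 0.4231), P2 plays (X: 0.4231, Y: 0.5769)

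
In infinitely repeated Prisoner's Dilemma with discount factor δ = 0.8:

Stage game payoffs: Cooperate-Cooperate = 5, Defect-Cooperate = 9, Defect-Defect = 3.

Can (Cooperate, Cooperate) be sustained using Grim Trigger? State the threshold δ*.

δ* = 0.6667; since δ = 0.8 ≥ 0.6667, cooperation can be sustained

Work:
For Grim Trigger:
Cooperate forever: 5/(1-δ)
Defect then punished: 9 + 3·δ/(1-δ)
Need: 5/(1-δ) ≥ 9 + 3·δ/(1-δ)
Solving: δ ≥ (T-R)/(T-P) = (9-5)/(9-3) = 0.6667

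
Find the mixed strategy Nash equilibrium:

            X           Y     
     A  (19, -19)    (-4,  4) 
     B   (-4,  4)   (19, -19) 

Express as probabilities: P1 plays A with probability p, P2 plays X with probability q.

p = 0.5, q = 0.5

Work:
Find probabilities that make opponent indifferent:
P2 chooses q to make P1 indifferent between A and B
P1 chooses p to make P2 indifferent between X and Y
Mixed NE: P1 plays (A: 0.5, B: 0.5), P2 plays (X: 0.5, Y: 0.5)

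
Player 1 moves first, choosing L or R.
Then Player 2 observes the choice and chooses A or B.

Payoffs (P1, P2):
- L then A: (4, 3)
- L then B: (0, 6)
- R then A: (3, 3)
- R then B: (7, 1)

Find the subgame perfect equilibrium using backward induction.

P1 plays R, P2 plays B after L and A after R; Payoff (3, 3)

Work:
Backward induction:
After L: P2 chooses B → P1 gets 0
After R: P2 chooses A → P1 gets 3
P1 chooses R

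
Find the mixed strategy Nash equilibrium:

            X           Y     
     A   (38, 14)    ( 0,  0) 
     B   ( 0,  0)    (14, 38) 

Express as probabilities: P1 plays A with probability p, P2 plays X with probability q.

p = 0.7308, q = 0.2692

Work:
Find probabilities that make opponent indifferent:
P2 chooses q to make P1 indifferent between A and B
P1 chooses p to make P2 indifferent between X and Y
Mixed NE: P1 plays (A: 0.7308, B: 0.2692), P2 plays (X: 0.2692, Y: 0.7308)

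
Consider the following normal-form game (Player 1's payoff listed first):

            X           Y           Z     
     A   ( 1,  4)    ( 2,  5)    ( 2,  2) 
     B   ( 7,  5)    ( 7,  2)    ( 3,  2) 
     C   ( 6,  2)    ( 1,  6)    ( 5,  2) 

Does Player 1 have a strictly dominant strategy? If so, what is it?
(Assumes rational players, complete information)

No strictly dominant strategy exists for Player 1

Work:
A strategy strictly dominates another if it gives a strictly higher payoff against every opponent action. Compare each pair of P1's strategies column-by-column:
  A vs B: [1 vs 7, 2 vs 7, 2 vs 3] → A does not strictly dominate B (column X: 1 ≤ 7)
  A vs C: [1 vs 6, 2 vs 1, 2 vs 5] → A does not strictly dominate C (column X: 1 ≤ 6)
  B vs A: [7 vs 1, 7 vs 2, 3 vs 2] → B strictly dominates A
  B vs C: [7 vs 6, 7 vs 1, 3 vs 5] → B does not strictly dominate C (column Z: 3 ≤ 5)
  C vs A: [6 vs 1, 1 vs 2, 5 vs 2] → C does not strictly dominate A (column Y: 1 ≤ 2)
  C vs B: [6 vs 7, 1 vs 7, 5 vs 3] → C does not strictly dominate B (column X: 6 ≤ 7)
No single strategy strictly dominates all others → no strictly dominant strategy.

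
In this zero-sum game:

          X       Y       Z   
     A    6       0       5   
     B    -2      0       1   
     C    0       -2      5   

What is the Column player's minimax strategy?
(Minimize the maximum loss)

Column should play Y, value = 0

Work:
Column player minimizes Row's maximum payoff:
Column X: max payoff to Row = 6
Column Y: max payoff to Row = 0
Column Z: max payoff to Row = 5
Minimum is 0, achieved by column Y.
Minimax strategy: Y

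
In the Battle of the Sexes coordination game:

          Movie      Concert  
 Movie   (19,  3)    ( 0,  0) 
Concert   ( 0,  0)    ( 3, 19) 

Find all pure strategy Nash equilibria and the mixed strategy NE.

Pure NE: (Movie, Movie) and (Concert, Concert); Mixed NE: p = 0.8636, q = 0.1364

Work:
Check pure NE:
(Movie, Movie): (19, 3) - no unilateral deviation beneficial
(Concert, Concert): (3, 19) - no unilateral deviation beneficial
Mixed NE: P1 plays Movie with p = 0.8636, P2 plays Movie with q = 0.1364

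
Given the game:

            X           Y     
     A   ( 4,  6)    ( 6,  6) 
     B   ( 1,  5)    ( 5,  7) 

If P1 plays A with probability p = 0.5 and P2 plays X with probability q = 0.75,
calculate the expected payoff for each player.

E[P1] = 3.25, E[P2] = 5.75

Work:
E[P1] = p·q·π₁(A,X) + p·(1-q)·π₁(A,Y) + (1-p)·q·π₁(B,X) + (1-p)·(1-q)·π₁(B,Y)
= 0.5·0.75·4 + 0.5·0.25·6 + 0.5·0.75·1 + 0.5·0.25·5
= 3.25

E[P2] = 5.75 (similar calculation)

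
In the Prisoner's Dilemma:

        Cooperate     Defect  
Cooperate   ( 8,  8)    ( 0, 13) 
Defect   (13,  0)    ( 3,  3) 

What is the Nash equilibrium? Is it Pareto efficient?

(Defect, Defect) is NE; not Pareto efficient

Work:
Defect dominates Cooperate for both players:
If P2 cooperates: Defect (13) > Cooperate (8)
If P2 defects: Defect (3) > Cooperate (0)
NE: (Defect, Defect) with payoff (3, 3)
But (Cooperate, Cooperate) = (8, 8) Pareto dominates (3, 3)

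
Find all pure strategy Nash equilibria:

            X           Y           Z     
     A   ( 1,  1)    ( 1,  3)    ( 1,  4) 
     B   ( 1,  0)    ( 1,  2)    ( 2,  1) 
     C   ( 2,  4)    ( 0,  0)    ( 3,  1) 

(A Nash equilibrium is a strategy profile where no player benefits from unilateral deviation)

Nash equilibrium: (B, Y), (C, X)

Work:
Best responses:
  P1 vs X: payoffs [1, 1, 2] → best response C (payoff 2)
  P1 vs Y: payoffs [1, 1, 0] → best response A/B (payoff 1)
  P1 vs Z: payoffs [1, 2, 3] → best response C (payoff 3)
  P2 vs A: payoffs [1, 3, 4] → best response Z (payoff 4)
  P2 vs B: payoffs [0, 2, 1] → best response Y (payoff 2)
  P2 vs C: payoffs [4, 0, 1] → best response X (payoff 4)
Mutual best responses: (B,Y), (C,X) → Nash equilibria.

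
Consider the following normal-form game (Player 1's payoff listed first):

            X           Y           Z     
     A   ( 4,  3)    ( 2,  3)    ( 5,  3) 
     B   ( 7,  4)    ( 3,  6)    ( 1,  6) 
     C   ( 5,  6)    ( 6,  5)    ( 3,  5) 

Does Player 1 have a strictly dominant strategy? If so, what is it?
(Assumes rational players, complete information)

No strictly dominant strategy exists for Player 1

Work:
A strategy strictly dominates another if it gives a strictly higher payoff against every opponent action. Compare each pair of P1's strategies column-by-column:
  A vs B: [4 vs 7, 2 vs 3, 5 vs 1] → A does not strictly dominate B (column X: 4 ≤ 7)
  A vs C: [4 vs 5, 2 vs 6, 5 vs 3] → A does not strictly dominate C (column X: 4 ≤ 5)
  B vs A: [7 vs 4, 3 vs 2, 1 vs 5] → B does not strictly dominate A (column Z: 1 ≤ 5)
  B vs C: [7 vs 5, 3 vs 6, 1 vs 3] → B does not strictly dominate C (column Y: 3 ≤ 6)
  C vs A: [5 vs 4, 6 vs 2, 3 vs 5] → C does not strictly dominate A (column Z: 3 ≤ 5)
  C vs B: [5 vs 7, 6 vs 3, 3 vs 1] → C does not strictly dominate B (column X: 5 ≤ 7)
No single strategy strictly dominates all others → no strictly dominant strategy.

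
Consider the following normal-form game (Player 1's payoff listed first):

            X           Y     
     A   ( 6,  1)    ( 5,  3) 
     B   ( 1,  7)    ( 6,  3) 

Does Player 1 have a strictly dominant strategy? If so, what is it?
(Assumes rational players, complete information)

No strictly dominant strategy exists for Player 1

Work:
A strategy strictly dominates another if it gives a strictly higher payoff against every opponent action. Compare each pair of P1's strategies column-by-column:
  A vs B: [6 vs 1, 5 vs 6] → A does not strictly dominate B (column Y: 5 ≤ 6)
  B vs A: [1 vs 6, 6 vs 5] → B does not strictly dominate A (column X: 1 ≤ 6)
No single strategy strictly dominates all others → no strictly dominant strategy.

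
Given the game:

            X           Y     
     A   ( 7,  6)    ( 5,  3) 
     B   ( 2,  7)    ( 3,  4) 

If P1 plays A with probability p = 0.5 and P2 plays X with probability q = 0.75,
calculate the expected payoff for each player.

E[P1] = 4.375, E[P2] = 5.75

Work:
E[P1] = p·q·π₁(A,X) + p·(1-q)·π₁(A,Y) + (1-p)·q·π₁(B,X) + (1-p)·(1-q)·π₁(B,Y)
= 0.5·0.75·7 + 0.5·0.25·5 + 0.5·0.75·2 + 0.5·0.25·3
= 4.375

E[P2] = 5.75 (similar calculation)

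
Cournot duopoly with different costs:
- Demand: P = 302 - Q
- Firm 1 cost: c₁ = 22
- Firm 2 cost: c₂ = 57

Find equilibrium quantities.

q₁* = 105.0, q₂* = 70.0

Work:
Reaction: q₁ = (302 - 22 - q₂)/2
Reaction: q₂ = (302 - 57 - q₁)/2
Solve simultaneously:
q₁* = (302 - 2×22 + 57)/3 = 105.0
q₂* = (302 - 2×57 + 22)/3 = 70.0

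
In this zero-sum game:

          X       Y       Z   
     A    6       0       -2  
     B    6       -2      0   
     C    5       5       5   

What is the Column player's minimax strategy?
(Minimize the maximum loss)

Column should play Y or Z (all achieve the minimum), value = 5

Work:
Column player minimizes Row's maximum payoff:
Column X: max payoff to Row = 6
Column Y: max payoff to Row = 5
Column Z: max payoff to Row = 5
Minimum is 5, achieved by columns Y, Z (tied).
Each of Y or Z is a minimax strategy.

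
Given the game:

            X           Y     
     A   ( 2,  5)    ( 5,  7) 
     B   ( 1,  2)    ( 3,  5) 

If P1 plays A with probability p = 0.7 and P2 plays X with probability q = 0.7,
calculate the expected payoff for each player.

E[P1] = 2.51, E[P2] = 4.79

Work:
E[P1] = p·q·π₁(A,X) + p·(1-q)·π₁(A,Y) + (1-p)·q·π₁(B,X) + (1-p)·(1-q)·π₁(B,Y)
= 0.7·0.7·2 + 0.7·0.3·5 + 0.3·0.7·1 + 0.3·0.3·3
= 2.51

E[P2] = 4.79 (similar calculation)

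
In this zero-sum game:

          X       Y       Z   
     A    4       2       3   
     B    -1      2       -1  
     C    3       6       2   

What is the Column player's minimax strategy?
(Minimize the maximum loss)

Column should play Z, value = 3

Work:
Column player minimizes Row's maximum payoff:
Column X: max payoff to Row = 4
Column Y: max payoff to Row = 6
Column Z: max payoff to Row = 3
Minimum is 3, achieved by column Z.
Minimax strategy: Z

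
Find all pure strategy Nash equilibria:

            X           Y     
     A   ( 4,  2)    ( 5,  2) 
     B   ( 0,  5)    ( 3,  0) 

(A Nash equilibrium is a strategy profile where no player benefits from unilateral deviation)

Nash equilibrium: (A, X), (A, Y)

Work:
Best responses:
  P1 vs X: payoffs [4, 0] → best response A (payoff 4)
  P1 vs Y: payoffs [5, 3] → best response A (payoff 5)
  P2 vs A: payoffs [2, 2] → best response X/Y (payoff 2)
  P2 vs B: payoffs [5, 0] → best response X (payoff 5)
Mutual best responses: (A,X), (A,Y) → Nash equilibria.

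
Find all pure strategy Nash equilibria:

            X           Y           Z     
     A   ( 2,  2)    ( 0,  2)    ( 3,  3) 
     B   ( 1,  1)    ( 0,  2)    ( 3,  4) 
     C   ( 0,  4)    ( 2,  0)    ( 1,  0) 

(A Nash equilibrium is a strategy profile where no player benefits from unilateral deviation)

Nash equilibrium: (A, Z), (B, Z)

Work:
Best responses:
  P1 vs X: payoffs [2, 1, 0] → best response A (payoff 2)
  P1 vs Y: payoffs [0, 0, 2] → best response C (payoff 2)
  P1 vs Z: payoffs [3, 3, 1] → best response A/B (payoff 3)
  P2 vs A: payoffs [2, 2, 3] → best response Z (payoff 3)
  P2 vs B: payoffs [1, 2, 4] → best response Z (payoff 4)
  P2 vs C: payoffs [4, 0, 0] → best response X (payoff 4)
Mutual best responses: (A,Z), (B,Z) → Nash equilibria.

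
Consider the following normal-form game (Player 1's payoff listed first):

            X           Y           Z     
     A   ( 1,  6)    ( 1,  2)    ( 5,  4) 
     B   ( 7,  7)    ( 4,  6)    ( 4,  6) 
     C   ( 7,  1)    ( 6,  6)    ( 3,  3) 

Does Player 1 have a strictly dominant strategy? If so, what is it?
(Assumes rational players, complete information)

No strictly dominant strategy exists for Player 1

Work:
A strategy strictly dominates another if it gives a strictly higher payoff against every opponent action. Compare each pair of P1's strategies column-by-column:
  A vs B: [1 vs 7, 1 vs 4, 5 vs 4] → A does not strictly dominate B (column X: 1 ≤ 7)
  A vs C: [1 vs 7, 1 vs 6, 5 vs 3] → A does not strictly dominate C (column X: 1 ≤ 7)
  B vs A: [7 vs 1, 4 vs 1, 4 vs 5] → B does not strictly dominate A (column Z: 4 ≤ 5)
  B vs C: [7 vs 7, 4 vs 6, 4 vs 3] → B does not strictly dominate C (column X: 7 ≤ 7)
  C vs A: [7 vs 1, 6 vs 1, 3 vs 5] → C does not strictly dominate A (column Z: 3 ≤ 5)
  C vs B: [7 vs 7, 6 vs 4, 3 vs 4] → C does not strictly dominate B (column X: 7 ≤ 7)
No single strategy strictly dominates all others → no strictly dominant strategy.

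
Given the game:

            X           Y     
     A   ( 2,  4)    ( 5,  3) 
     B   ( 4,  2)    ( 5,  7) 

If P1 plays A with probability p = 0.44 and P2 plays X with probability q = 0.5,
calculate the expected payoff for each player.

E[P1] = 4.06, E[P2] = 4.06

Work:
E[P1] = p·q·π₁(A,X) + p·(1-q)·π₁(A,Y) + (1-p)·q·π₁(B,X) + (1-p)·(1-q)·π₁(B,Y)
= 0.44·0.5·2 + 0.44·0.5·5 + 0.56·0.5·4 + 0.56·0.5·5
= 4.06

E[P2] = 4.06 (similar calculation)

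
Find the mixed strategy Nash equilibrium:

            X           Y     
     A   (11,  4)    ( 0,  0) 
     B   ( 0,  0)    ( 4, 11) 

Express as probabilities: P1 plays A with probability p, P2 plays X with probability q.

p = 0.7333, q = 0.2667

Work:
Find probabilities that make opponent indifferent:
P2 chooses q to make P1 indifferent between A and B
P1 chooses p to make P2 indifferent between X and Y
Mixed NE: P1 plays (A: 0.7333, B: 0.2667), P2 plays (X: 0.2667, Y: 0.7333)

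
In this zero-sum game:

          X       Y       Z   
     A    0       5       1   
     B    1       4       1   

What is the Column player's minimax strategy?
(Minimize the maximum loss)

Column should play X or Z (all achieve the minimum), value = 1

Work:
Column player minimizes Row's maximum payoff:
Column X: max payoff to Row = 1
Column Y: max payoff to Row = 5
Column Z: max payoff to Row = 1
Minimum is 1, achieved by columns X, Z (tied).
Each of X or Z is a minimax strategy.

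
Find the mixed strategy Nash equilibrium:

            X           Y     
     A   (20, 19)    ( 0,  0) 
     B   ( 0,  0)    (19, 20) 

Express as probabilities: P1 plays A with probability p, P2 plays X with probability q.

p = 0.5128, q = 0.4872

Work:
Find probabilities that make opponent indifferent:
P2 chooses q to make P1 indifferent between A and B
P1 chooses p to make P2 indifferent between X and Y
Mixed NE: P1 plays (A: 0.5128, B: 0.4872), P2 plays (X: 0.4872, Y: 0.5128)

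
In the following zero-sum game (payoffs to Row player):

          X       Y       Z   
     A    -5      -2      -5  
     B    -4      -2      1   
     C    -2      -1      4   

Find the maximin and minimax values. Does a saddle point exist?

Maximin = -2, Minimax = -2, Saddle: True

Work:
Row minimums: [-5, -4, -2] → maximin = -2
Column maximums: [-2, -1, 4] → minimax = -2
Saddle point exists! Game value = -2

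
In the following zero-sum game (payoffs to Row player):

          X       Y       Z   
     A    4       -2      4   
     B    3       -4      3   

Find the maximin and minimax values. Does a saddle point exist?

Maximin = -2, Minimax = -2, Saddle: True

Work:
Row minimums: [-2, -4] → maximin = -2
Column maximums: [4, -2, 4] → minimax = -2
Saddle point exists! Game value = -2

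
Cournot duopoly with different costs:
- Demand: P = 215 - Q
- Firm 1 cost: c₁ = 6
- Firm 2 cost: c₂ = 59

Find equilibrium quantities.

q₁* = 87.33, q₂* = 34.33

Work:
Reaction: q₁ = (215 - 6 - q₂)/2
Reaction: q₂ = (215 - 59 - q₁)/2
Solve simultaneously:
q₁* = (215 - 2×6 + 59)/3 = 87.33
q₂* = (215 - 2×59 + 6)/3 = 34.33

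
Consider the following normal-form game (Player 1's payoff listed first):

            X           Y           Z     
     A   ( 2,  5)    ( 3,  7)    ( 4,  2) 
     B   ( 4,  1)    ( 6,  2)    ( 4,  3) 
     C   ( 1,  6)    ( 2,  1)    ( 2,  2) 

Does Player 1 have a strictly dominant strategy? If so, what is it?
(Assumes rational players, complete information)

No strictly dominant strategy exists for Player 1

Work:
A strategy strictly dominates another if it gives a strictly higher payoff against every opponent action. Compare each pair of P1's strategies column-by-column:
  A vs B: [2 vs 4, 3 vs 6, 4 vs 4] → A does not strictly dominate B (column X: 2 ≤ 4)
  A vs C: [2 vs 1, 3 vs 2, 4 vs 2] → A strictly dominates C
  B vs A: [4 vs 2, 6 vs 3, 4 vs 4] → B does not strictly dominate A (column Z: 4 ≤ 4)
  B vs C: [4 vs 1, 6 vs 2, 4 vs 2] → B strictly dominates C
  C vs A: [1 vs 2, 2 vs 3, 2 vs 4] → C does not strictly dominate A (column X: 1 ≤ 2)
  C vs B: [1 vs 4, 2 vs 6, 2 vs 4] → C does not strictly dominate B (column X: 1 ≤ 4)
No single strategy strictly dominates all others → no strictly dominant strategy.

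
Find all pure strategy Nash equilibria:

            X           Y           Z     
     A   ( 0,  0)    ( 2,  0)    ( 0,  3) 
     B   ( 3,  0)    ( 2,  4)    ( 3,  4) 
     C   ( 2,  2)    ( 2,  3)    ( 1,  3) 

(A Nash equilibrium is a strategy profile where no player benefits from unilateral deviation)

Nash equilibrium: (B, Y), (B, Z), (C, Y)

Work:
Best responses:
  P1 vs X: payoffs [0, 3, 2] → best response B (payoff 3)
  P1 vs Y: payoffs [2, 2, 2] → best response A/B/C (payoff 2)
  P1 vs Z: payoffs [0, 3, 1] → best response B (payoff 3)
  P2 vs A: payoffs [0, 0, 3] → best response Z (payoff 3)
  P2 vs B: payoffs [0, 4, 4] → best response Y/Z (payoff 4)
  P2 vs C: payoffs [2, 3, 3] → best response Y/Z (payoff 3)
Mutual best responses: (B,Y), (B,Z), (C,Y) → Nash equilibria.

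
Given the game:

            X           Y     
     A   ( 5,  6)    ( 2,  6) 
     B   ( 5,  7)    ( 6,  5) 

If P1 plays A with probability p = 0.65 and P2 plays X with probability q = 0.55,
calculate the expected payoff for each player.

E[P1] = 4.28, E[P2] = 6.035

Work:
E[P1] = p·q·π₁(A,X) + p·(1-q)·π₁(A,Y) + (1-p)·q·π₁(B,X) + (1-p)·(1-q)·π₁(B,Y)
= 0.65·0.55·5 + 0.65·0.45·2 + 0.35·0.55·5 + 0.35·0.45·6
= 4.28

E[P2] = 6.035 (similar calculation)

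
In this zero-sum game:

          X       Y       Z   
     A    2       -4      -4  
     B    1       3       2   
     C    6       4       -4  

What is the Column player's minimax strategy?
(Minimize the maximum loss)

Column should play Z, value = 2

Work:
Column player minimizes Row's maximum payoff:
Column X: max payoff to Row = 6
Column Y: max payoff to Row = 4
Column Z: max payoff to Row = 2
Minimum is 2, achieved by column Z.
Minimax strategy: Z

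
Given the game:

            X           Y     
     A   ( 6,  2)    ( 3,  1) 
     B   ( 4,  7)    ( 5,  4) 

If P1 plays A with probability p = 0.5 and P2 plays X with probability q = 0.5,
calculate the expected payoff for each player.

E[P1] = 4.5, E[P2] = 3.5

Work:
E[P1] = p·q·π₁(A,X) + p·(1-q)·π₁(A,Y) + (1-p)·q·π₁(B,X) + (1-p)·(1-q)·π₁(B,Y)
= 0.5·0.5·6 + 0.5·0.5·3 + 0.5·0.5·4 + 0.5·0.5·5
= 4.5

E[P2] = 3.5 (similar calculation)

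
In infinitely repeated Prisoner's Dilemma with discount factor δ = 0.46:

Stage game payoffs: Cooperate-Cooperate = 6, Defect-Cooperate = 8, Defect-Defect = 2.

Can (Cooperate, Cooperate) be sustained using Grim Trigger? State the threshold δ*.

δ* = 0.3333; since δ = 0.46 ≥ 0.3333, cooperation can be sustained

Work:
For Grim Trigger:
Cooperate forever: 6/(1-δ)
Defect then punished: 8 + 2·δ/(1-δ)
Need: 6/(1-δ) ≥ 8 + 2·δ/(1-δ)
Solving: δ ≥ (T-R)/(T-P) = (8-6)/(8-2) = 0.3333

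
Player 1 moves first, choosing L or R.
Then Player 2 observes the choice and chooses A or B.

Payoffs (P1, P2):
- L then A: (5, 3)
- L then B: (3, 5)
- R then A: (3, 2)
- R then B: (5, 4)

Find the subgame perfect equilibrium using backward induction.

P1 plays R, P2 plays B after L and B after R; Payoff (5, 4)

Work:
Backward induction:
After L: P2 chooses B → P1 gets 3
After R: P2 chooses B → P1 gets 5
P1 chooses R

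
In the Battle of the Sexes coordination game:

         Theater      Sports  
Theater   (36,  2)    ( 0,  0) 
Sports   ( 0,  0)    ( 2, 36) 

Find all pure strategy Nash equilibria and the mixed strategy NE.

Pure NE: (Theater, Theater) and (Sports, Sports); Mixed NE: p = 0.9474, q = 0.0526

Work:
Check pure NE:
(Theater, Theater): (36, 2) - no unilateral deviation beneficial
(Sports, Sports): (2, 36) - no unilateral deviation beneficial
Mixed NE: P1 plays Theater with p = 0.9474, P2 plays Theater with q = 0.0526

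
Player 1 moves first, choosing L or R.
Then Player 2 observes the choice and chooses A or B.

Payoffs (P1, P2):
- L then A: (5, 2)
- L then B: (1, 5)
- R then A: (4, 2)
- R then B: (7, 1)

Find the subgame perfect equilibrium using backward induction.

P1 plays R, P2 plays B after L and A after R; Payoff (4, 2)

Work:
Backward induction:
After L: P2 chooses B → P1 gets 1
After R: P2 chooses A → P1 gets 4
P1 chooses R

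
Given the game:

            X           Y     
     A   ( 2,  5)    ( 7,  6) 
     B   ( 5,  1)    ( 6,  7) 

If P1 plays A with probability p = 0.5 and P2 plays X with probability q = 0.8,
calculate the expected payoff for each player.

E[P1] = 4.1, E[P2] = 3.7

Work:
E[P1] = p·q·π₁(A,X) + p·(1-q)·π₁(A,Y) + (1-p)·q·π₁(B,X) + (1-p)·(1-q)·π₁(B,Y)
= 0.5·0.8·2 + 0.5·0.2·7 + 0.5·0.8·5 + 0.5·0.2·6
= 4.1

E[P2] = 3.7 (similar calculation)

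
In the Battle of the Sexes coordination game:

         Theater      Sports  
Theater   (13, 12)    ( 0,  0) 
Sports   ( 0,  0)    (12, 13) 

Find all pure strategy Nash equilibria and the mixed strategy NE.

Pure NE: (Theater, Theater) and (Sports, Sports); Mixed NE: p = 0.52, q = 0.48

Work:
Check pure NE:
(Theater, Theater): (13, 12) - no unilateral deviation beneficial
(Sports, Sports): (12, 13) - no unilateral deviation beneficial
Mixed NE: P1 plays Theater with p = 0.52, P2 plays Theater with q = 0.48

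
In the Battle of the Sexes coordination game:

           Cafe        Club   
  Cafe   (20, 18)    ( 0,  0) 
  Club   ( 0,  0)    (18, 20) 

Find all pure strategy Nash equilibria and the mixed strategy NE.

Pure NE: (Cafe, Cafe) and (Club, Club); Mixed NE: p = 0.5263, q = 0.4737

Work:
Check pure NE:
(Cafe, Cafe): (20, 18) - no unilateral deviation beneficial
(Club, Club): (18, 20) - no unilateral deviation beneficial
Mixed NE: P1 plays Cafe with p = 0.5263, P2 plays Cafe with q = 0.4737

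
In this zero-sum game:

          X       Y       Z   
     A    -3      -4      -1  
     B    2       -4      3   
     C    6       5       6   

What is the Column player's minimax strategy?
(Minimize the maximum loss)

Column should play Y, value = 5

Work:
Column player minimizes Row's maximum payoff:
Column X: max payoff to Row = 6
Column Y: max payoff to Row = 5
Column Z: max payoff to Row = 6
Minimum is 5, achieved by column Y.
Minimax strategy: Y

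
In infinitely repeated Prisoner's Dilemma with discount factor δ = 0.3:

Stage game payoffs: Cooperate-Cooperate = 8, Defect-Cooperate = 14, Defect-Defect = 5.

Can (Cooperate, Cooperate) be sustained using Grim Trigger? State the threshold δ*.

δ* = 0.6667; since δ = 0.3 < 0.6667, cooperation cannot be sustained

Work:
For Grim Trigger:
Cooperate forever: 8/(1-δ)
Defect then punished: 14 + 5·δ/(1-δ)
Need: 8/(1-δ) ≥ 14 + 5·δ/(1-δ)
Solving: δ ≥ (T-R)/(T-P) = (14-8)/(14-5) = 0.6667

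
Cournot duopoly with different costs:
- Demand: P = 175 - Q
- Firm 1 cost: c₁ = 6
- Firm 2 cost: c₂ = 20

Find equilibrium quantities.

q₁* = 61.0, q₂* = 47.0

Work:
Reaction: q₁ = (175 - 6 - q₂)/2
Reaction: q₂ = (175 - 20 - q₁)/2
Solve simultaneously:
q₁* = (175 - 2×6 + 20)/3 = 61.0
q₂* = (175 - 2×20 + 6)/3 = 47.0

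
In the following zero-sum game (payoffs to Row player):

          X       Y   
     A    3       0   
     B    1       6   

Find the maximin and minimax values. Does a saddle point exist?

Maximin = 1, Minimax = 3, Saddle: False

Work:
Row minimums: [0, 1] → maximin = 1
Column maximums: [3, 6] → minimax = 3
No saddle point (maximin ≠ minimax). Mixed strategy needed.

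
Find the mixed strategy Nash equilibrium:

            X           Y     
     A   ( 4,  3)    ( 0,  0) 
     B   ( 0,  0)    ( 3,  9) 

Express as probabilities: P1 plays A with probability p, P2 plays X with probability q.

p = 0.75, q = 0.4286

Work:
Find probabilities that make opponent indifferent:
P2 chooses q to make P1 indifferent between A and B
P1 chooses p to make P2 indifferent between X and Y
Mixed NE: P1 plays (A: 0.75, B: 0.25), P2 plays (X: 0.4286, Y: 0.5714)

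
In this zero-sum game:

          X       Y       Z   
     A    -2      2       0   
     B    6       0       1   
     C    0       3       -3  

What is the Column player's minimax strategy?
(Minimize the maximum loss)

Column should play Z, value = 1

Work:
Column player minimizes Row's maximum payoff:
Column X: max payoff to Row = 6
Column Y: max payoff to Row = 3
Column Z: max payoff to Row = 1
Minimum is 1, achieved by column Z.
Minimax strategy: Z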